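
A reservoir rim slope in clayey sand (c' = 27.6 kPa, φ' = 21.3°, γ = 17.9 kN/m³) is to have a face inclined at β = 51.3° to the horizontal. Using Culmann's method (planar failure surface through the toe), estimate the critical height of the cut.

H_c = 33.47 m

Culmann's analysis gives the critical failure plane at α_cr = (β + φ')/2 = (51.3 + 21.3)/2 = 36.3°, and the critical height
H_c = (4c'/γ) · sinβ cosφ' / [1 − cos(β − φ')]
    = (4·27.6/17.9) · sin51.3°·cos21.3° / [1 − cos(30.0°)]
    = 6.168 · 0.7804·0.9317 / [1 − 0.8660]
    = 6.168 · 0.7271 / 0.1340
    = 33.47 m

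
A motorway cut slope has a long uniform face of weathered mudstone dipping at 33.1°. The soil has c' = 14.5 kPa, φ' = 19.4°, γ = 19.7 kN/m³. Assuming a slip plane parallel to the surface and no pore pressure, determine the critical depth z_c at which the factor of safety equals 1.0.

Setting FS = 1.00 in FS = [c' + γz cos²β tanφ'] / [γz sinβ cosβ] and solving for z:
z = c' / [γ cosβ (FS·sinβ − cosβ·tanφ')]
  = 14.5 / [19.7·cos33.1°·(1.00·sin33.1° − cos33.1°·tan19.4°)]
  = 14.5 / [19.7·0.8377·(1.00·0.5461 − 0.8377·0.3522)]
  = 14.5 / 4.1438 = 3.499 m

z_c = 3.50 m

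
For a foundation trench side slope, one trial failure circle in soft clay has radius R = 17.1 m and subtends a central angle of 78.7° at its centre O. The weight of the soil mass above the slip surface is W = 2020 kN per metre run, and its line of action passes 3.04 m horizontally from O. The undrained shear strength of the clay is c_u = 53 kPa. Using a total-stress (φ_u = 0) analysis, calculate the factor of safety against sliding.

FS = 3.47

Taking moments about the centre O, the resisting moment is provided by the undrained shear strength acting along the arc:
Arc length L_a = R·θ = 17.1·(78.7°·π/180) = 17.1·1.3736 = 23.49 m
M_R = c_u·L_a·R = 53·23.49·17.1 = 21287.3 kN·m/m
M_D = W·d = 2020·3.04 = 6140.8 kN·m/m
FS = M_R / M_D = 21287.3 / 6140.8 = 3.467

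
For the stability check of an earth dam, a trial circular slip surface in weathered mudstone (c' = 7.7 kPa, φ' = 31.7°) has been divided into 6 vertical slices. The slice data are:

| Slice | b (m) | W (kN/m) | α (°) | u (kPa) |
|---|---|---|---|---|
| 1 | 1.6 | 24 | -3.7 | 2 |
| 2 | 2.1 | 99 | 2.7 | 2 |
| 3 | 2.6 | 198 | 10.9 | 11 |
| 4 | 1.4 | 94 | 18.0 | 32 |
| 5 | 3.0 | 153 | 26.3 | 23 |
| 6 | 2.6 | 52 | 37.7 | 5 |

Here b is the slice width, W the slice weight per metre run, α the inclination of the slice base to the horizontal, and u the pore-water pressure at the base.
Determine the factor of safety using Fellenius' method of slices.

Ordinary method of slices: FS = Σ[c'·Δl_i + (W_i cosα_i − u_i·Δl_i)·tanφ'] / Σ W_i sinα_i, with Δl_i = b_i / cosα_i.
Slice 1: Δl = 1.6/cos(-3.7°) = 1.603 m; N'_1 = 24·cos(-3.7°) − 2·1.603 = 20.7; c'Δl = 12.35; W sinα = -1.5
Slice 2: Δl = 2.1/cos2.7° = 2.102 m; N'_2 = 99·cos2.7° − 2·2.102 = 94.7; c'Δl = 16.19; W sinα = 4.7
Slice 3: Δl = 2.6/cos10.9° = 2.648 m; N'_3 = 198·cos10.9° − 11·2.648 = 165.3; c'Δl = 20.39; W sinα = 37.4
Slice 4: Δl = 1.4/cos18.0° = 1.472 m; N'_4 = 94·cos18.0° − 32·1.472 = 42.3; c'Δl = 11.33; W sinα = 29.0
Slice 5: Δl = 3.0/cos26.3° = 3.346 m; N'_5 = 153·cos26.3° − 23·3.346 = 60.2; c'Δl = 25.77; W sinα = 67.8
Slice 6: Δl = 2.6/cos37.7° = 3.286 m; N'_6 = 52·cos37.7° − 5·3.286 = 24.7; c'Δl = 25.30; W sinα = 31.8
Σc'Δl = 111.3 kN/m; ΣN' = 407.9 kN/m; ΣW sinα = 169.2 kN/m
Resisting = 111.3 + 407.9·tan31.7° = 111.3 + 251.9 = 363.3 kN/m
FS = 363.3 / 169.2 = 2.147

FS = 2.15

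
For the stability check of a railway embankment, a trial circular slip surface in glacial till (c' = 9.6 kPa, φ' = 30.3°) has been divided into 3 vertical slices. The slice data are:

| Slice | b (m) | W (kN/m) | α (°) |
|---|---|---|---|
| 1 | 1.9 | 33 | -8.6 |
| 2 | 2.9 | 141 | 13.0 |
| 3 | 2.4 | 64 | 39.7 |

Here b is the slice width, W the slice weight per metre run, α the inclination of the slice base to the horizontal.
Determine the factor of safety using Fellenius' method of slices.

Ordinary method of slices: FS = Σ[c'·Δl_i + (W_i cosα_i)·tanφ'] / Σ W_i sinα_i, with Δl_i = b_i / cosα_i.
Slice 1: Δl = 1.9/cos(-8.6°) = 1.922 m; N'_1 = 33·cos(-8.6°) = 32.6; c'Δl = 18.45; W sinα = -4.9
Slice 2: Δl = 2.9/cos13.0° = 2.976 m; N'_2 = 141·cos13.0° = 137.4; c'Δl = 28.57; W sinα = 31.7
Slice 3: Δl = 2.4/cos39.7° = 3.119 m; N'_3 = 64·cos39.7° = 49.2; c'Δl = 29.95; W sinα = 40.9
Σc'Δl = 77.0 kN/m; ΣN' = 219.3 kN/m; ΣW sinα = 67.7 kN/m
Resisting = 77.0 + 219.3·tan30.3° = 77.0 + 128.1 = 205.1 kN/m
FS = 205.1 / 67.7 = 3.031

FS = 3.03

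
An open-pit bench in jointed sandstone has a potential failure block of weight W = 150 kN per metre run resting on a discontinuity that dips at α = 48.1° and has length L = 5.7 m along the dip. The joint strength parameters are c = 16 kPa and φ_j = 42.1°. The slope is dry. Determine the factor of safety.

FS = 1.63

Resolving the block weight along and normal to the plane and applying the Mohr–Coulomb strength on the joint:
N' = W cosα = 150·cos48.1° = 100.2 kN/m
Driving force T = W sinα = 150·sin48.1° = 111.6 kN/m
Resisting force R = c·L + N'·tanφ_j = 16·5.7 + 100.2·tan42.1° = 91.2 + 90.5 = 181.7 kN/m
FS = R / T = 181.7 / 111.6 = 1.628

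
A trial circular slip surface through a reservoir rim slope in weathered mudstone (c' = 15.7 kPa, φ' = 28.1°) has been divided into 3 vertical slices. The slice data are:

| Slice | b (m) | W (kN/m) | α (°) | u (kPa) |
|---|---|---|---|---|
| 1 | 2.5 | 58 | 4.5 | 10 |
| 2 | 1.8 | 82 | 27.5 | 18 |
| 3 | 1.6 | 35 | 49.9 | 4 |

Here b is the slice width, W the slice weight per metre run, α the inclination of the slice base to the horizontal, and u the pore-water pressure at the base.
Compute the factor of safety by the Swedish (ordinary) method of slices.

Ordinary method of slices: FS = Σ[c'·Δl_i + (W_i cosα_i − u_i·Δl_i)·tanφ'] / Σ W_i sinα_i, with Δl_i = b_i / cosα_i.
Slice 1: Δl = 2.5/cos4.5° = 2.508 m; N'_1 = 58·cos4.5° − 10·2.508 = 32.7; c'Δl = 39.37; W sinα = 4.6
Slice 2: Δl = 1.8/cos27.5° = 2.029 m; N'_2 = 82·cos27.5° − 18·2.029 = 36.2; c'Δl = 31.86; W sinα = 37.9
Slice 3: Δl = 1.6/cos49.9° = 2.484 m; N'_3 = 35·cos49.9° − 4·2.484 = 12.6; c'Δl = 39.00; W sinα = 26.8
Σc'Δl = 110.2 kN/m; ΣN' = 81.6 kN/m; ΣW sinα = 69.2 kN/m
Resisting = 110.2 + 81.6·tan28.1° = 110.2 + 43.5 = 153.8 kN/m
FS = 153.8 / 69.2 = 2.223

FS = 2.22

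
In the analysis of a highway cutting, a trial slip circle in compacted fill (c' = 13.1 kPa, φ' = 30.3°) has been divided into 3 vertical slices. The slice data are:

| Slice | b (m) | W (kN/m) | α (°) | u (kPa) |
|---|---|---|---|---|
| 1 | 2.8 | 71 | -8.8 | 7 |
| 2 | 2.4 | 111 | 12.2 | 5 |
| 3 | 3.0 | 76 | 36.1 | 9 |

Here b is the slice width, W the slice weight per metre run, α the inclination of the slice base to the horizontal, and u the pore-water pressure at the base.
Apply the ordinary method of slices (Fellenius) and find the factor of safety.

FS = 3.83

Ordinary method of slices: FS = Σ[c'·Δl_i + (W_i cosα_i − u_i·Δl_i)·tanφ'] / Σ W_i sinα_i, with Δl_i = b_i / cosα_i.
Slice 1: Δl = 2.8/cos(-8.8°) = 2.833 m; N'_1 = 71·cos(-8.8°) − 7·2.833 = 50.3; c'Δl = 37.12; W sinα = -10.9
Slice 2: Δl = 2.4/cos12.2° = 2.455 m; N'_2 = 111·cos12.2° − 5·2.455 = 96.2; c'Δl = 32.17; W sinα = 23.5
Slice 3: Δl = 3.0/cos36.1° = 3.713 m; N'_3 = 76·cos36.1° − 9·3.713 = 28.0; c'Δl = 48.64; W sinα = 44.8
Σc'Δl = 117.9 kN/m; ΣN' = 174.5 kN/m; ΣW sinα = 57.4 kN/m
Resisting = 117.9 + 174.5·tan30.3° = 117.9 + 102.0 = 219.9 kN/m
FS = 219.9 / 57.4 = 3.833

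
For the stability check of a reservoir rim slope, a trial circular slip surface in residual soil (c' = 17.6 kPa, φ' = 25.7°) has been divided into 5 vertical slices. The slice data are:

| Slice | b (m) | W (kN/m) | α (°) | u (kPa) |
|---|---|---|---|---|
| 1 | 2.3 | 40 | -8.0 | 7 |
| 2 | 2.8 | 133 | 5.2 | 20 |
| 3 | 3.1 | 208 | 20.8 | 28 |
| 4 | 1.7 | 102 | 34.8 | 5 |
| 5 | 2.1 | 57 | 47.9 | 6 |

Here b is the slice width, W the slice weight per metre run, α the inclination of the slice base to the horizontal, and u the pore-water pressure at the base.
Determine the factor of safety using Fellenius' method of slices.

FS = 2.11

Ordinary method of slices: FS = Σ[c'·Δl_i + (W_i cosα_i − u_i·Δl_i)·tanφ'] / Σ W_i sinα_i, with Δl_i = b_i / cosα_i.
Slice 1: Δl = 2.3/cos(-8.0°) = 2.323 m; N'_1 = 40·cos(-8.0°) − 7·2.323 = 23.4; c'Δl = 40.88; W sinα = -5.6
Slice 2: Δl = 2.8/cos5.2° = 2.812 m; N'_2 = 133·cos5.2° − 20·2.812 = 76.2; c'Δl = 49.48; W sinα = 12.1
Slice 3: Δl = 3.1/cos20.8° = 3.316 m; N'_3 = 208·cos20.8° − 28·3.316 = 101.6; c'Δl = 58.36; W sinα = 73.9
Slice 4: Δl = 1.7/cos34.8° = 2.070 m; N'_4 = 102·cos34.8° − 5·2.070 = 73.4; c'Δl = 36.44; W sinα = 58.2
Slice 5: Δl = 2.1/cos47.9° = 3.132 m; N'_5 = 57·cos47.9° − 6·3.132 = 19.4; c'Δl = 55.13; W sinα = 42.3
Σc'Δl = 240.3 kN/m; ΣN' = 294.0 kN/m; ΣW sinα = 180.9 kN/m
Resisting = 240.3 + 294.0·tan25.7° = 240.3 + 141.5 = 381.8 kN/m
FS = 381.8 / 180.9 = 2.111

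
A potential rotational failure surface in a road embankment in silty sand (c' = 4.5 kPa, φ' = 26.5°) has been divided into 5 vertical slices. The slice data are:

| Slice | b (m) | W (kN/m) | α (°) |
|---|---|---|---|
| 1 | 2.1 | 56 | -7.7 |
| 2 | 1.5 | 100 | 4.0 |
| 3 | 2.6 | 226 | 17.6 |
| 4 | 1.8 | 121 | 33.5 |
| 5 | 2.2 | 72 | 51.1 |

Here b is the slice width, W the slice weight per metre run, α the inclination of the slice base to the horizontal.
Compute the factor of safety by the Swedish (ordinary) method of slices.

FS = 1.64

Ordinary method of slices: FS = Σ[c'·Δl_i + (W_i cosα_i)·tanφ'] / Σ W_i sinα_i, with Δl_i = b_i / cosα_i.
Slice 1: Δl = 2.1/cos(-7.7°) = 2.119 m; N'_1 = 56·cos(-7.7°) = 55.5; c'Δl = 9.54; W sinα = -7.5
Slice 2: Δl = 1.5/cos4.0° = 1.504 m; N'_2 = 100·cos4.0° = 99.8; c'Δl = 6.77; W sinα = 7.0
Slice 3: Δl = 2.6/cos17.6° = 2.728 m; N'_3 = 226·cos17.6° = 215.4; c'Δl = 12.27; W sinα = 68.3
Slice 4: Δl = 1.8/cos33.5° = 2.159 m; N'_4 = 121·cos33.5° = 100.9; c'Δl = 9.71; W sinα = 66.8
Slice 5: Δl = 2.2/cos51.1° = 3.503 m; N'_5 = 72·cos51.1° = 45.2; c'Δl = 15.77; W sinα = 56.0
Σc'Δl = 54.1 kN/m; ΣN' = 516.8 kN/m; ΣW sinα = 190.6 kN/m
Resisting = 54.1 + 516.8·tan26.5° = 54.1 + 257.7 = 311.7 kN/m
FS = 311.7 / 190.6 = 1.635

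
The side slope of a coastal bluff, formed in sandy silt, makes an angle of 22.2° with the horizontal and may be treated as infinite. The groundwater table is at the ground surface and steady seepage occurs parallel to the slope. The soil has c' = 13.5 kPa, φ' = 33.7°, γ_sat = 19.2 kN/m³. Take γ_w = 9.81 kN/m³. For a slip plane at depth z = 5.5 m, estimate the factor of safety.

With seepage parallel to the slope and the water table at the surface, the effective normal stress on the slip plane uses the buoyant unit weight γ' = γ_sat − γ_w while the driving shear stress uses γ_sat:
FS = [c' + γ' z cos²β tanφ'] / [γ_sat z sinβ cosβ]
γ' = 19.2 − 9.81 = 9.39 kN/m³
Numerator = 13.5 + 9.39·5.5·cos²22.2°·tan33.7° = 13.5 + 9.39·5.5·0.8572·0.6669 = 43.026 kPa
Denominator = 19.2·5.5·sin22.2°·cos22.2° = 19.2·5.5·0.3778·0.9259 = 36.942 kPa
FS = 43.026 / 36.942 = 1.165

FS = 1.16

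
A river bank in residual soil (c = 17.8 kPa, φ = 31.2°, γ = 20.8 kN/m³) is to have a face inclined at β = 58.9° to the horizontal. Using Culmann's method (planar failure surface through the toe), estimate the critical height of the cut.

H_c = 21.88 m

Culmann's analysis gives the critical failure plane at α_cr = (β + φ)/2 = (58.9 + 31.2)/2 = 45.0°, and the critical height
H_c = (4c/γ) · sinβ cosφ / [1 − cos(β − φ)]
    = (4·17.8/20.8) · sin58.9°·cos31.2° / [1 − cos(27.7°)]
    = 3.423 · 0.8563·0.8554 / [1 − 0.8854]
    = 3.423 · 0.7324 / 0.1146
    = 21.88 m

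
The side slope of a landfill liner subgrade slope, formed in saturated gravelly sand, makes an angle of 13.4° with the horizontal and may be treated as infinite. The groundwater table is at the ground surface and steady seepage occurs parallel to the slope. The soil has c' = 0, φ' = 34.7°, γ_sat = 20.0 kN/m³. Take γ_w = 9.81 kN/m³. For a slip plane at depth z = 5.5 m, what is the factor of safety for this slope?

FS = 1.48

With seepage parallel to the slope and the water table at the surface, the effective normal stress on the slip plane uses the buoyant unit weight γ' = γ_sat − γ_w while the driving shear stress uses γ_sat:
FS = [c' + γ' z cos²β tanφ'] / [γ_sat z sinβ cosβ]
(For c' = 0 this reduces to FS = (γ'/γ_sat)·tanφ'/tanβ.)
γ' = 20.0 − 9.81 = 10.19 kN/m³
Numerator = 0.0 + 10.19·5.5·cos²13.4°·tan34.7° = 0.0 + 10.19·5.5·0.9463·0.6924 = 36.723 kPa
Denominator = 20.0·5.5·sin13.4°·cos13.4° = 20.0·5.5·0.2317·0.9728 = 24.798 kPa
FS = 36.723 / 24.798 = 1.481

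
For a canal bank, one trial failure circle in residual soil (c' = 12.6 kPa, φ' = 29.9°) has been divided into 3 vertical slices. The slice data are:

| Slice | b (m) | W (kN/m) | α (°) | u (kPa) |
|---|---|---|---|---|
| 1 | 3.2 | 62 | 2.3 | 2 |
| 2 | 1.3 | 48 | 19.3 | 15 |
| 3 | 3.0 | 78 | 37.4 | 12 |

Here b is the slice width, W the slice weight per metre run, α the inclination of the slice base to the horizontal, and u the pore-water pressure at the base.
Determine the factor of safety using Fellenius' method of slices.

Ordinary method of slices: FS = Σ[c'·Δl_i + (W_i cosα_i − u_i·Δl_i)·tanφ'] / Σ W_i sinα_i, with Δl_i = b_i / cosα_i.
Slice 1: Δl = 3.2/cos2.3° = 3.203 m; N'_1 = 62·cos2.3° − 2·3.203 = 55.5; c'Δl = 40.35; W sinα = 2.5
Slice 2: Δl = 1.3/cos19.3° = 1.377 m; N'_2 = 48·cos19.3° − 15·1.377 = 24.6; c'Δl = 17.36; W sinα = 15.9
Slice 3: Δl = 3.0/cos37.4° = 3.776 m; N'_3 = 78·cos37.4° − 12·3.776 = 16.6; c'Δl = 47.58; W sinα = 47.4
Σc'Δl = 105.3 kN/m; ΣN' = 96.8 kN/m; ΣW sinα = 65.7 kN/m
Resisting = 105.3 + 96.8·tan29.9° = 105.3 + 55.7 = 161.0 kN/m
FS = 161.0 / 65.7 = 2.449

FS = 2.45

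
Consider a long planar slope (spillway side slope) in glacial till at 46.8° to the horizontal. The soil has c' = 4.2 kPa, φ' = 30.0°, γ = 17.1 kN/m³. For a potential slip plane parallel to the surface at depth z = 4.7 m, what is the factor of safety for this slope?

For an infinite slope with a slip plane parallel to the surface (no pore pressure): FS = [c' + γz cos²β tanφ'] / [γz sinβ cosβ].
γz = 17.1·4.7 = 80.37 kN/m²
Numerator = 4.2 + 80.37·cos²46.8°·tan30.0° = 4.2 + 80.37·0.4686·0.5774 = 25.944 kPa
Denominator = 80.37·sin46.8°·cos46.8° = 80.37·0.7290·0.6845 = 40.106 kPa
FS = 25.944 / 40.106 = 0.647

FS = 0.65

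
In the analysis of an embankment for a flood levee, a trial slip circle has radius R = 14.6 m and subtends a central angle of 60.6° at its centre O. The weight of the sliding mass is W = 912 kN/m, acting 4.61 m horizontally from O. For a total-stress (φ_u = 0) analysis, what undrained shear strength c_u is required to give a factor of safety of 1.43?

FS = c_u·L_a·R / (W·d), so c_u = FS·W·d / (L_a·R).
Arc length L_a = R·θ = 14.6·(60.6°·π/180) = 14.6·1.0577 = 15.44 m
c_u = 1.43·912·4.61 / (15.44·14.6) = 6012.2 / 225.45 = 26.67 kPa

c_u = 26.7 kPa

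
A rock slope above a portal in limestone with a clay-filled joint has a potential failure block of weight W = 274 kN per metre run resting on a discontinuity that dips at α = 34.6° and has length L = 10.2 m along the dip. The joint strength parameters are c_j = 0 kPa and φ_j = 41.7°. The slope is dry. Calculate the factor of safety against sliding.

Resolving the block weight along and normal to the plane and applying the Mohr–Coulomb strength on the joint:
N' = W cosα = 274·cos34.6° = 225.5 kN/m
Driving force T = W sinα = 274·sin34.6° = 155.6 kN/m
Resisting force R = c_j·L + N'·tanφ_j = 0·10.2 + 225.5·tan41.7° = 0.0 + 200.9 = 200.9 kN/m
FS = R / T = 200.9 / 155.6 = 1.292

FS = 1.29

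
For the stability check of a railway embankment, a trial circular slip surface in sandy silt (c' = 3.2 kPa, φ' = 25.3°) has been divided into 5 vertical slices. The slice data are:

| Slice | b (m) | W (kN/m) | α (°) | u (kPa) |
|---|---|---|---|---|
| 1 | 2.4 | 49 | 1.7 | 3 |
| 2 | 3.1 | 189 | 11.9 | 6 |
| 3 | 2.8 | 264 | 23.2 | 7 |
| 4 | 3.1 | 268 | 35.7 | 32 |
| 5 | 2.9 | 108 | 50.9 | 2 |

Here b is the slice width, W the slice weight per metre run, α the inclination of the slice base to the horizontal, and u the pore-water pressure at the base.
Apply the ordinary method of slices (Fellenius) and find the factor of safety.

Ordinary method of slices: FS = Σ[c'·Δl_i + (W_i cosα_i − u_i·Δl_i)·tanφ'] / Σ W_i sinα_i, with Δl_i = b_i / cosα_i.
Slice 1: Δl = 2.4/cos1.7° = 2.401 m; N'_1 = 49·cos1.7° − 3·2.401 = 41.8; c'Δl = 7.68; W sinα = 1.5
Slice 2: Δl = 3.1/cos11.9° = 3.168 m; N'_2 = 189·cos11.9° − 6·3.168 = 165.9; c'Δl = 10.14; W sinα = 39.0
Slice 3: Δl = 2.8/cos23.2° = 3.046 m; N'_3 = 264·cos23.2° − 7·3.046 = 221.3; c'Δl = 9.75; W sinα = 104.0
Slice 4: Δl = 3.1/cos35.7° = 3.817 m; N'_4 = 268·cos35.7° − 32·3.817 = 95.5; c'Δl = 12.22; W sinα = 156.4
Slice 5: Δl = 2.9/cos50.9° = 4.598 m; N'_5 = 108·cos50.9° − 2·4.598 = 58.9; c'Δl = 14.71; W sinα = 83.8
Σc'Δl = 54.5 kN/m; ΣN' = 583.4 kN/m; ΣW sinα = 384.6 kN/m
Resisting = 54.5 + 583.4·tan25.3° = 54.5 + 275.8 = 330.3 kN/m
FS = 330.3 / 384.6 = 0.859

FS = 0.86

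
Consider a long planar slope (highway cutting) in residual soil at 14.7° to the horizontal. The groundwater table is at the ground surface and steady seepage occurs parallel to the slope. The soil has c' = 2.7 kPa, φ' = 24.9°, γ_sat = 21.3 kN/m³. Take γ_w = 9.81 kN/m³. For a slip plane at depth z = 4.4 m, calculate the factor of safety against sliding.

With seepage parallel to the slope and the water table at the surface, the effective normal stress on the slip plane uses the buoyant unit weight γ' = γ_sat − γ_w while the driving shear stress uses γ_sat:
FS = [c' + γ' z cos²β tanφ'] / [γ_sat z sinβ cosβ]
γ' = 21.3 − 9.81 = 11.49 kN/m³
Numerator = 2.7 + 11.49·4.4·cos²14.7°·tan24.9° = 2.7 + 11.49·4.4·0.9356·0.4642 = 24.656 kPa
Denominator = 21.3·4.4·sin14.7°·cos14.7° = 21.3·4.4·0.2538·0.9673 = 23.004 kPa
FS = 24.656 / 23.004 = 1.072

FS = 1.07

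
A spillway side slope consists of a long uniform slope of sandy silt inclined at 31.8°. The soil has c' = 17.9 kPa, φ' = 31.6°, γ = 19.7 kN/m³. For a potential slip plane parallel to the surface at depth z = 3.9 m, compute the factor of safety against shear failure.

FS = 1.51

For an infinite slope with a slip plane parallel to the surface (no pore pressure): FS = [c' + γz cos²β tanφ'] / [γz sinβ cosβ].
γz = 19.7·3.9 = 76.83 kN/m²
Numerator = 17.9 + 76.83·cos²31.8°·tan31.6° = 17.9 + 76.83·0.7223·0.6152 = 52.041 kPa
Denominator = 76.83·sin31.8°·cos31.8° = 76.83·0.5270·0.8499 = 34.409 kPa
FS = 52.041 / 34.409 = 1.512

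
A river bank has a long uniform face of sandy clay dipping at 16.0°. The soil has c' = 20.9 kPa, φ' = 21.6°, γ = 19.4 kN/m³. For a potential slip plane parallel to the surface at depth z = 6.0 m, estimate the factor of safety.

For an infinite slope with a slip plane parallel to the surface (no pore pressure): FS = [c' + γz cos²β tanφ'] / [γz sinβ cosβ].
γz = 19.4·6.0 = 116.40 kN/m²
Numerator = 20.9 + 116.40·cos²16.0°·tan21.6° = 20.9 + 116.40·0.9240·0.3959 = 63.485 kPa
Denominator = 116.40·sin16.0°·cos16.0° = 116.40·0.2756·0.9613 = 30.841 kPa
FS = 63.485 / 30.841 = 2.058

FS = 2.06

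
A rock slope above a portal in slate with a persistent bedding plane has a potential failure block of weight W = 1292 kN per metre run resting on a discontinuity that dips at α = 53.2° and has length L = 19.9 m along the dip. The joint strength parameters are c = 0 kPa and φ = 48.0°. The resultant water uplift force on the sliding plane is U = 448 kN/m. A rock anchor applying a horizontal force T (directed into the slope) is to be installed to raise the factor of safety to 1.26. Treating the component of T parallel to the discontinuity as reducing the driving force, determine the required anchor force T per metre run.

Resolving forces along and normal to the sliding plane, with the horizontal anchor force T adding T·sinα to the effective normal force and T·cosα acting up the plane against the driving force:
FS = [cL + (W cosα − U + T sinα) tanφ] / [W sinα − T cosα]
Without the anchor: N' = 325.9 kN/m, driving T_d = 1034.5 kN/m, resisting R = 0·19.9 + 325.9·tan48.0° = 362.0 kN/m, FS = 0.35.
Setting FS = 1.26 and solving for T:
1.26·(1034.5 − T cos53.2°) = 362.0 + T sin53.2°·tan48.0°
T·(sin53.2°·tan48.0° + 1.26·cos53.2°) = 1.26·1034.5 − 362.0
T·(0.8007·1.1106 + 1.26·0.5990) = 1303.5 − 362.0 = 941.5
T·1.6441 = 941.5
T = 572.7 kN/m

T = 573 kN/m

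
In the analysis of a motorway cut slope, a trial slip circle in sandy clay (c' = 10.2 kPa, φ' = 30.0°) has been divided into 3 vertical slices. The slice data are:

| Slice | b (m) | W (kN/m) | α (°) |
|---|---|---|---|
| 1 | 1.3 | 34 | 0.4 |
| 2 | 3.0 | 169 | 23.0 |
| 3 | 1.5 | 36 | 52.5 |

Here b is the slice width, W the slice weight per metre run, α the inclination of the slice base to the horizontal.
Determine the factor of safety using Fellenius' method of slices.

FS = 2.04

Ordinary method of slices: FS = Σ[c'·Δl_i + (W_i cosα_i)·tanφ'] / Σ W_i sinα_i, with Δl_i = b_i / cosα_i.
Slice 1: Δl = 1.3/cos0.4° = 1.300 m; N'_1 = 34·cos0.4° = 34.0; c'Δl = 13.26; W sinα = 0.2
Slice 2: Δl = 3.0/cos23.0° = 3.259 m; N'_2 = 169·cos23.0° = 155.6; c'Δl = 33.24; W sinα = 66.0
Slice 3: Δl = 1.5/cos52.5° = 2.464 m; N'_3 = 36·cos52.5° = 21.9; c'Δl = 25.13; W sinα = 28.6
Σc'Δl = 71.6 kN/m; ΣN' = 211.5 kN/m; ΣW sinα = 94.8 kN/m
Resisting = 71.6 + 211.5·tan30.0° = 71.6 + 122.1 = 193.7 kN/m
FS = 193.7 / 94.8 = 2.043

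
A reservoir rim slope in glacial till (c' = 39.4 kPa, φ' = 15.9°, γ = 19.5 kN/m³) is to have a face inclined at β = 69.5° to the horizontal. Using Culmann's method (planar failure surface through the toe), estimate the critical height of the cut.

Culmann's analysis gives the critical failure plane at α_cr = (β + φ')/2 = (69.5 + 15.9)/2 = 42.7°, and the critical height
H_c = (4c'/γ) · sinβ cosφ' / [1 − cos(β − φ')]
    = (4·39.4/19.5) · sin69.5°·cos15.9° / [1 − cos(53.6°)]
    = 8.082 · 0.9367·0.9617 / [1 − 0.5934]
    = 8.082 · 0.9008 / 0.4066
    = 17.91 m

H_c = 17.91 m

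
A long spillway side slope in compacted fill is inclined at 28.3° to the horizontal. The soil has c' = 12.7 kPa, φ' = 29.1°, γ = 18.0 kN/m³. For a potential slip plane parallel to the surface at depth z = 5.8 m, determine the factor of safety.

FS = 1.33

For an infinite slope with a slip plane parallel to the surface (no pore pressure): FS = [c' + γz cos²β tanφ'] / [γz sinβ cosβ].
γz = 18.0·5.8 = 104.40 kN/m²
Numerator = 12.7 + 104.40·cos²28.3°·tan29.1° = 12.7 + 104.40·0.7752·0.5566 = 57.748 kPa
Denominator = 104.40·sin28.3°·cos28.3° = 104.40·0.4741·0.8805 = 43.579 kPa
FS = 57.748 / 43.579 = 1.325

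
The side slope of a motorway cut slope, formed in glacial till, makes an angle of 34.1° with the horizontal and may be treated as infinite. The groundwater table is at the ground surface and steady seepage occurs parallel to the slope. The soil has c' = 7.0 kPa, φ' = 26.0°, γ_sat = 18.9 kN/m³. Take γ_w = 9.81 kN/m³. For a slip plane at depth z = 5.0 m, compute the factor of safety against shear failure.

With seepage parallel to the slope and the water table at the surface, the effective normal stress on the slip plane uses the buoyant unit weight γ' = γ_sat − γ_w while the driving shear stress uses γ_sat:
FS = [c' + γ' z cos²β tanφ'] / [γ_sat z sinβ cosβ]
γ' = 18.9 − 9.81 = 9.09 kN/m³
Numerator = 7.0 + 9.09·5.0·cos²34.1°·tan26.0° = 7.0 + 9.09·5.0·0.6857·0.4877 = 22.200 kPa
Denominator = 18.9·5.0·sin34.1°·cos34.1° = 18.9·5.0·0.5606·0.8281 = 43.871 kPa
FS = 22.200 / 43.871 = 0.506

FS = 0.51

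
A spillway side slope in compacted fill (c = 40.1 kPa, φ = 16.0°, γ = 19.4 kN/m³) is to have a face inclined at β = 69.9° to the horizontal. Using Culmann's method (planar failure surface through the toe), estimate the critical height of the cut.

Culmann's analysis gives the critical failure plane at α_cr = (β + φ)/2 = (69.9 + 16.0)/2 = 43.0°, and the critical height
H_c = (4c/γ) · sinβ cosφ / [1 − cos(β − φ)]
    = (4·40.1/19.4) · sin69.9°·cos16.0° / [1 − cos(53.9°)]
    = 8.268 · 0.9391·0.9613 / [1 − 0.5892]
    = 8.268 · 0.9027 / 0.4108
    = 18.17 m

H_c = 18.17 m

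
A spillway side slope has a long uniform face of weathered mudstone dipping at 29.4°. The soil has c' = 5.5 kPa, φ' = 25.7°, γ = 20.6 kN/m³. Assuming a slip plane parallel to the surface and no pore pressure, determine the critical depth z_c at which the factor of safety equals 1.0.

z_c = 4.28 m

Setting FS = 1.00 in FS = [c' + γz cos²β tanφ'] / [γz sinβ cosβ] and solving for z:
z = c' / [γ cosβ (FS·sinβ − cosβ·tanφ')]
  = 5.5 / [20.6·cos29.4°·(1.00·sin29.4° − cos29.4°·tan25.7°)]
  = 5.5 / [20.6·0.8712·(1.00·0.4909 − 0.8712·0.4813)]
  = 5.5 / 1.2853 = 4.279 m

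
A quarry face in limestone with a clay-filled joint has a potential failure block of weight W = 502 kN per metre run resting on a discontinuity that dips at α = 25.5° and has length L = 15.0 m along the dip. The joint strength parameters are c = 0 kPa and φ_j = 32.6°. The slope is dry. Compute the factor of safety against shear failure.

Resolving the block weight along and normal to the plane and applying the Mohr–Coulomb strength on the joint:
N' = W cosα = 502·cos25.5° = 453.1 kN/m
Driving force T = W sinα = 502·sin25.5° = 216.1 kN/m
Resisting force R = c·L + N'·tanφ_j = 0·15.0 + 453.1·tan32.6° = 0.0 + 289.8 = 289.8 kN/m
FS = R / T = 289.8 / 216.1 = 1.341

FS = 1.34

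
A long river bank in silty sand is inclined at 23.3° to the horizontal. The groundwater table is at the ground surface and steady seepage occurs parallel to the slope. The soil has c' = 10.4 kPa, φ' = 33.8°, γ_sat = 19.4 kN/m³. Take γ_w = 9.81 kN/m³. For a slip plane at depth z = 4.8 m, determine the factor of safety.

With seepage parallel to the slope and the water table at the surface, the effective normal stress on the slip plane uses the buoyant unit weight γ' = γ_sat − γ_w while the driving shear stress uses γ_sat:
FS = [c' + γ' z cos²β tanφ'] / [γ_sat z sinβ cosβ]
γ' = 19.4 − 9.81 = 9.59 kN/m³
Numerator = 10.4 + 9.59·4.8·cos²23.3°·tan33.8° = 10.4 + 9.59·4.8·0.8435·0.6694 = 36.394 kPa
Denominator = 19.4·4.8·sin23.3°·cos23.3° = 19.4·4.8·0.3955·0.9184 = 33.829 kPa
FS = 36.394 / 33.829 = 1.076

FS = 1.08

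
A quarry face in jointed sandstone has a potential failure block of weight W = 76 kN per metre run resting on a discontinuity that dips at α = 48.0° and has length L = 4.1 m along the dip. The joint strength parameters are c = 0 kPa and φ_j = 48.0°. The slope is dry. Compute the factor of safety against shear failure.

Resolving the block weight along and normal to the plane and applying the Mohr–Coulomb strength on the joint:
N' = W cosα = 76·cos48.0° = 50.9 kN/m
Driving force T = W sinα = 76·sin48.0° = 56.5 kN/m
Resisting force R = c·L + N'·tanφ_j = 0·4.1 + 50.9·tan48.0° = 0.0 + 56.5 = 56.5 kN/m
FS = R / T = 56.5 / 56.5 = 1.000

FS = 1.00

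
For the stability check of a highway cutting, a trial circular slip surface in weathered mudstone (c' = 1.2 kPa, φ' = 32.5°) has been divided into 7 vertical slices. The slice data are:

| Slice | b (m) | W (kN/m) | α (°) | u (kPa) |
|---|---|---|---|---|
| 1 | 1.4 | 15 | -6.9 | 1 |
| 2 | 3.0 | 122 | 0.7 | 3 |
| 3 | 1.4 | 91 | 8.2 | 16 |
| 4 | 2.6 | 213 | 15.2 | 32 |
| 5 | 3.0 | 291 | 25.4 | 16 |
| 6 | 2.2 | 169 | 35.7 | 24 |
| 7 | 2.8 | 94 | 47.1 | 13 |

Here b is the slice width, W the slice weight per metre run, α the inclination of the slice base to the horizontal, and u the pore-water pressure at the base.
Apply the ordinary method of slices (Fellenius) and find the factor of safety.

Ordinary method of slices: FS = Σ[c'·Δl_i + (W_i cosα_i − u_i·Δl_i)·tanφ'] / Σ W_i sinα_i, with Δl_i = b_i / cosα_i.
Slice 1: Δl = 1.4/cos(-6.9°) = 1.410 m; N'_1 = 15·cos(-6.9°) − 1·1.410 = 13.5; c'Δl = 1.69; W sinα = -1.8
Slice 2: Δl = 3.0/cos0.7° = 3.000 m; N'_2 = 122·cos0.7° − 3·3.000 = 113.0; c'Δl = 3.60; W sinα = 1.5
Slice 3: Δl = 1.4/cos8.2° = 1.414 m; N'_3 = 91·cos8.2° − 16·1.414 = 67.4; c'Δl = 1.70; W sinα = 13.0
Slice 4: Δl = 2.6/cos15.2° = 2.694 m; N'_4 = 213·cos15.2° − 32·2.694 = 119.3; c'Δl = 3.23; W sinα = 55.8
Slice 5: Δl = 3.0/cos25.4° = 3.321 m; N'_5 = 291·cos25.4° − 16·3.321 = 209.7; c'Δl = 3.99; W sinα = 124.8
Slice 6: Δl = 2.2/cos35.7° = 2.709 m; N'_6 = 169·cos35.7° − 24·2.709 = 72.2; c'Δl = 3.25; W sinα = 98.6
Slice 7: Δl = 2.8/cos47.1° = 4.113 m; N'_7 = 94·cos47.1° − 13·4.113 = 10.5; c'Δl = 4.94; W sinα = 68.9
Σc'Δl = 22.4 kN/m; ΣN' = 605.7 kN/m; ΣW sinα = 360.8 kN/m
Resisting = 22.4 + 605.7·tan32.5° = 22.4 + 385.9 = 408.3 kN/m
FS = 408.3 / 360.8 = 1.132

FS = 1.13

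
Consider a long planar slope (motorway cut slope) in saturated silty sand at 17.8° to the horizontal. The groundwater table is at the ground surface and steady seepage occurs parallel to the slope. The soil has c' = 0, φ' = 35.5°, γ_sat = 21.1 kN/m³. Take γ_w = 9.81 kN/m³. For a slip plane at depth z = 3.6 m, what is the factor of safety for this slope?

FS = 1.19

With seepage parallel to the slope and the water table at the surface, the effective normal stress on the slip plane uses the buoyant unit weight γ' = γ_sat − γ_w while the driving shear stress uses γ_sat:
FS = [c' + γ' z cos²β tanφ'] / [γ_sat z sinβ cosβ]
(For c' = 0 this reduces to FS = (γ'/γ_sat)·tanφ'/tanβ.)
γ' = 21.1 − 9.81 = 11.29 kN/m³
Numerator = 0.0 + 11.29·3.6·cos²17.8°·tan35.5° = 0.0 + 11.29·3.6·0.9066·0.7133 = 26.282 kPa
Denominator = 21.1·3.6·sin17.8°·cos17.8° = 21.1·3.6·0.3057·0.9521 = 22.109 kPa
FS = 26.282 / 22.109 = 1.189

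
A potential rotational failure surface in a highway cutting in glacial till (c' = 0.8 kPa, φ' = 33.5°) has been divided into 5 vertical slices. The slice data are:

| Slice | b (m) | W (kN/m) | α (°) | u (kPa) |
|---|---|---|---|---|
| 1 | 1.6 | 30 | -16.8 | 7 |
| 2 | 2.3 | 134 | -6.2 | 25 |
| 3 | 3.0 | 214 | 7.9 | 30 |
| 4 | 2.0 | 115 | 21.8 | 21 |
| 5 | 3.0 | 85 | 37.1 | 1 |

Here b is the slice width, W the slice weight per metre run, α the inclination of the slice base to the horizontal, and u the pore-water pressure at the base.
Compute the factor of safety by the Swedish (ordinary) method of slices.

FS = 2.34

Ordinary method of slices: FS = Σ[c'·Δl_i + (W_i cosα_i − u_i·Δl_i)·tanφ'] / Σ W_i sinα_i, with Δl_i = b_i / cosα_i.
Slice 1: Δl = 1.6/cos(-16.8°) = 1.671 m; N'_1 = 30·cos(-16.8°) − 7·1.671 = 17.0; c'Δl = 1.34; W sinα = -8.7
Slice 2: Δl = 2.3/cos(-6.2°) = 2.314 m; N'_2 = 134·cos(-6.2°) − 25·2.314 = 75.4; c'Δl = 1.85; W sinα = -14.5
Slice 3: Δl = 3.0/cos7.9° = 3.029 m; N'_3 = 214·cos7.9° − 30·3.029 = 121.1; c'Δl = 2.42; W sinα = 29.4
Slice 4: Δl = 2.0/cos21.8° = 2.154 m; N'_4 = 115·cos21.8° − 21·2.154 = 61.5; c'Δl = 1.72; W sinα = 42.7
Slice 5: Δl = 3.0/cos37.1° = 3.761 m; N'_5 = 85·cos37.1° − 1·3.761 = 64.0; c'Δl = 3.01; W sinα = 51.3
Σc'Δl = 10.3 kN/m; ΣN' = 339.1 kN/m; ΣW sinα = 100.3 kN/m
Resisting = 10.3 + 339.1·tan33.5° = 10.3 + 224.4 = 234.8 kN/m
FS = 234.8 / 100.3 = 2.342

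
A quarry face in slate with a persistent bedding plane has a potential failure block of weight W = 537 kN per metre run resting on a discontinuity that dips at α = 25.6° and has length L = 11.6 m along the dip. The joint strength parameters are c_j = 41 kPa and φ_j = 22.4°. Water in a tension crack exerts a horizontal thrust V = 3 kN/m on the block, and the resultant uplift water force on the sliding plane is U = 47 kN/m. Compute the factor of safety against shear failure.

FS = 2.79

Resolving the block weight along and normal to the plane and applying the Mohr–Coulomb strength on the joint:
N' = W cosα − U − V sinα = 537·cos25.6° − 47 − 3·sin25.6° = 436.0 kN/m
Driving force T = W sinα + V cosα = 537·sin25.6° + 3·cos25.6° = 234.7 kN/m
Resisting force R = c_j·L + N'·tanφ_j = 41·11.6 + 436.0·tan22.4° = 475.6 + 179.7 = 655.3 kN/m
FS = R / T = 655.3 / 234.7 = 2.792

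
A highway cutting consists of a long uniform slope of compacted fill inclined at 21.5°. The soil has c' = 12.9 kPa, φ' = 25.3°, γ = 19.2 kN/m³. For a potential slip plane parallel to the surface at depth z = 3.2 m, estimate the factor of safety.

For an infinite slope with a slip plane parallel to the surface (no pore pressure): FS = [c' + γz cos²β tanφ'] / [γz sinβ cosβ].
γz = 19.2·3.2 = 61.44 kN/m²
Numerator = 12.9 + 61.44·cos²21.5°·tan25.3° = 12.9 + 61.44·0.8657·0.4727 = 38.041 kPa
Denominator = 61.44·sin21.5°·cos21.5° = 61.44·0.3665·0.9304 = 20.951 kPa
FS = 38.041 / 20.951 = 1.816

FS = 1.82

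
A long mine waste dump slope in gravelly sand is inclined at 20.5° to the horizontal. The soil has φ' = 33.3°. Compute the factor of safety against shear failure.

FS = 1.76

For a dry cohesionless infinite slope the factor of safety is FS = tanφ' / tanβ.
FS = tan33.3° / tan20.5° = 0.6569 / 0.3739 = 1.757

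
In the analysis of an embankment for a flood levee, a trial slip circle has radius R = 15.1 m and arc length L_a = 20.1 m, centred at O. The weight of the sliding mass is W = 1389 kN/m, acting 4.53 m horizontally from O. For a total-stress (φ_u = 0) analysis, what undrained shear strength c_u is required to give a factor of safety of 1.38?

FS = c_u·L_a·R / (W·d), so c_u = FS·W·d / (L_a·R).
c_u = 1.38·1389·4.53 / (20.10·15.1) = 8683.2 / 303.51 = 28.61 kPa

c_u = 28.6 kPa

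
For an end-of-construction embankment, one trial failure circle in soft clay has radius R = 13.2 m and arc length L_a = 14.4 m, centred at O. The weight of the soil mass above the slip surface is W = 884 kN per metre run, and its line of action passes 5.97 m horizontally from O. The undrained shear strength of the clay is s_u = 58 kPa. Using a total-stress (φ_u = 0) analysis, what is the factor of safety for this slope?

Taking moments about the centre O, the resisting moment is provided by the undrained shear strength acting along the arc:
M_R = s_u·L_a·R = 58·14.40·13.2 = 11024.6 kN·m/m
M_D = W·d = 884·5.97 = 5277.5 kN·m/m
FS = M_R / M_D = 11024.6 / 5277.5 = 2.089

FS = 2.09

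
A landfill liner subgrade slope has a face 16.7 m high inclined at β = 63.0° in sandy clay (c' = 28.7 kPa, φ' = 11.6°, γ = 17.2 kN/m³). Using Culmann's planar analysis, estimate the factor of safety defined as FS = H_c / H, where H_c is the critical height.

H_c = (4c'/γ) · sinβ cosφ' / [1 − cos(β − φ')]
    = (4·28.7/17.2) · sin63.0°·cos11.6° / [1 − cos51.4°]
    = 6.674 · 0.8728 / 0.3761 = 15.49 m
FS = H_c / H = 15.49 / 16.7 = 0.927

FS = 0.93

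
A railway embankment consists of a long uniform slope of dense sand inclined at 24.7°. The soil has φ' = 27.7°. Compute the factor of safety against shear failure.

FS = 1.14

For a dry cohesionless infinite slope the factor of safety is FS = tanφ' / tanβ.
FS = tan27.7° / tan24.7° = 0.5250 / 0.4599 = 1.141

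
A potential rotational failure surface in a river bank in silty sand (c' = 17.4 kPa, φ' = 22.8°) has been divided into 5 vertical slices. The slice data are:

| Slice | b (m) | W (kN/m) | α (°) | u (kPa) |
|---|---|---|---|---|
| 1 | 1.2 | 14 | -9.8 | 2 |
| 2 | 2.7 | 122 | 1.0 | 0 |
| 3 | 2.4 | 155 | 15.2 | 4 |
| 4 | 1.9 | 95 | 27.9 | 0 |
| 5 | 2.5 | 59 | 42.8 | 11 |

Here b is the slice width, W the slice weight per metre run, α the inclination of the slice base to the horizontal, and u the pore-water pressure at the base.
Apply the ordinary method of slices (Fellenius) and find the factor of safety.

Ordinary method of slices: FS = Σ[c'·Δl_i + (W_i cosα_i − u_i·Δl_i)·tanφ'] / Σ W_i sinα_i, with Δl_i = b_i / cosα_i.
Slice 1: Δl = 1.2/cos(-9.8°) = 1.218 m; N'_1 = 14·cos(-9.8°) − 2·1.218 = 11.4; c'Δl = 21.19; W sinα = -2.4
Slice 2: Δl = 2.7/cos1.0° = 2.700 m; N'_2 = 122·cos1.0° − 0·2.700 = 122.0; c'Δl = 46.99; W sinα = 2.1
Slice 3: Δl = 2.4/cos15.2° = 2.487 m; N'_3 = 155·cos15.2° − 4·2.487 = 139.6; c'Δl = 43.27; W sinα = 40.6
Slice 4: Δl = 1.9/cos27.9° = 2.150 m; N'_4 = 95·cos27.9° − 0·2.150 = 84.0; c'Δl = 37.41; W sinα = 44.5
Slice 5: Δl = 2.5/cos42.8° = 3.407 m; N'_5 = 59·cos42.8° − 11·3.407 = 5.8; c'Δl = 59.29; W sinα = 40.1
Σc'Δl = 208.1 kN/m; ΣN' = 362.7 kN/m; ΣW sinα = 124.9 kN/m
Resisting = 208.1 + 362.7·tan22.8° = 208.1 + 152.5 = 360.6 kN/m
FS = 360.6 / 124.9 = 2.887

FS = 2.89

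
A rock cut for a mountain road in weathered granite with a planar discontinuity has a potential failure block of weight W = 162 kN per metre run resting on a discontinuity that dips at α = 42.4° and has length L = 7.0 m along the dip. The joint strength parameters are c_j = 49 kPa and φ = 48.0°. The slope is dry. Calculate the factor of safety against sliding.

Resolving the block weight along and normal to the plane and applying the Mohr–Coulomb strength on the joint:
N' = W cosα = 162·cos42.4° = 119.6 kN/m
Driving force T = W sinα = 162·sin42.4° = 109.2 kN/m
Resisting force R = c_j·L + N'·tanφ = 49·7.0 + 119.6·tan48.0° = 343.0 + 132.9 = 475.9 kN/m
FS = R / T = 475.9 / 109.2 = 4.356

FS = 4.36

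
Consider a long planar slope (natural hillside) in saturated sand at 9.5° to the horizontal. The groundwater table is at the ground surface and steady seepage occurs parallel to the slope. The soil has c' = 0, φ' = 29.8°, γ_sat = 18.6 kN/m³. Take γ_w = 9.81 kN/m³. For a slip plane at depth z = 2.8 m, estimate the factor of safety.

With seepage parallel to the slope and the water table at the surface, the effective normal stress on the slip plane uses the buoyant unit weight γ' = γ_sat − γ_w while the driving shear stress uses γ_sat:
FS = [c' + γ' z cos²β tanφ'] / [γ_sat z sinβ cosβ]
(For c' = 0 this reduces to FS = (γ'/γ_sat)·tanφ'/tanβ.)
γ' = 18.6 − 9.81 = 8.79 kN/m³
Numerator = 0.0 + 8.79·2.8·cos²9.5°·tan29.8° = 0.0 + 8.79·2.8·0.9728·0.5727 = 13.711 kPa
Denominator = 18.6·2.8·sin9.5°·cos9.5° = 18.6·2.8·0.1650·0.9863 = 8.478 kPa
FS = 13.711 / 8.478 = 1.617

FS = 1.62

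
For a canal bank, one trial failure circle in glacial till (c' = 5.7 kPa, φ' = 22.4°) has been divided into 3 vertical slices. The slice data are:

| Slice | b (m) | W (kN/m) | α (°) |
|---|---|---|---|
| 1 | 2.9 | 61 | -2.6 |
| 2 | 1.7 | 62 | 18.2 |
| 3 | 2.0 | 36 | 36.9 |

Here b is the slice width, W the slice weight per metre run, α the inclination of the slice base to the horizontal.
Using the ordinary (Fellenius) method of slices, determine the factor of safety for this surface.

FS = 2.68

Ordinary method of slices: FS = Σ[c'·Δl_i + (W_i cosα_i)·tanφ'] / Σ W_i sinα_i, with Δl_i = b_i / cosα_i.
Slice 1: Δl = 2.9/cos(-2.6°) = 2.903 m; N'_1 = 61·cos(-2.6°) = 60.9; c'Δl = 16.55; W sinα = -2.8
Slice 2: Δl = 1.7/cos18.2° = 1.790 m; N'_2 = 62·cos18.2° = 58.9; c'Δl = 10.20; W sinα = 19.4
Slice 3: Δl = 2.0/cos36.9° = 2.501 m; N'_3 = 36·cos36.9° = 28.8; c'Δl = 14.26; W sinα = 21.6
Σc'Δl = 41.0 kN/m; ΣN' = 148.6 kN/m; ΣW sinα = 38.2 kN/m
Resisting = 41.0 + 148.6·tan22.4° = 41.0 + 61.3 = 102.3 kN/m
FS = 102.3 / 38.2 = 2.676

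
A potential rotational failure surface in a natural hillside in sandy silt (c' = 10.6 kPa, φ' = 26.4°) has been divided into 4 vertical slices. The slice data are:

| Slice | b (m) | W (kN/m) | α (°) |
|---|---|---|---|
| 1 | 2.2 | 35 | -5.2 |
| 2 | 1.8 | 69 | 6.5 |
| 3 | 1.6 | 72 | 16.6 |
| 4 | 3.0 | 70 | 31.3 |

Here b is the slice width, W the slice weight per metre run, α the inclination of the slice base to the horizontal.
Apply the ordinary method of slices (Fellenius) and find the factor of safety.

FS = 3.46

Ordinary method of slices: FS = Σ[c'·Δl_i + (W_i cosα_i)·tanφ'] / Σ W_i sinα_i, with Δl_i = b_i / cosα_i.
Slice 1: Δl = 2.2/cos(-5.2°) = 2.209 m; N'_1 = 35·cos(-5.2°) = 34.9; c'Δl = 23.42; W sinα = -3.2
Slice 2: Δl = 1.8/cos6.5° = 1.812 m; N'_2 = 69·cos6.5° = 68.6; c'Δl = 19.20; W sinα = 7.8
Slice 3: Δl = 1.6/cos16.6° = 1.670 m; N'_3 = 72·cos16.6° = 69.0; c'Δl = 17.70; W sinα = 20.6
Slice 4: Δl = 3.0/cos31.3° = 3.511 m; N'_4 = 70·cos31.3° = 59.8; c'Δl = 37.22; W sinα = 36.4
Σc'Δl = 97.5 kN/m; ΣN' = 232.2 kN/m; ΣW sinα = 61.6 kN/m
Resisting = 97.5 + 232.2·tan26.4° = 97.5 + 115.3 = 212.8 kN/m
FS = 212.8 / 61.6 = 3.456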